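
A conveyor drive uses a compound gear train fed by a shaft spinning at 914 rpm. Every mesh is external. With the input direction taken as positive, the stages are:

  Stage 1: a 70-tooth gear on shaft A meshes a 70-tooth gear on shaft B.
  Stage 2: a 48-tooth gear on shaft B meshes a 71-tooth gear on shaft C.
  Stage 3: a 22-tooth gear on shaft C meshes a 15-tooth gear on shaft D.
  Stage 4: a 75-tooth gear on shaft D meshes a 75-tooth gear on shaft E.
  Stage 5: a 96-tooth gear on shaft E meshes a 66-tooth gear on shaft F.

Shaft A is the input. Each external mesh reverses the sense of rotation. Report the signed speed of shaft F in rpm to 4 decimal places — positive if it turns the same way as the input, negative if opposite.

Stage 1 [70T→70T]: ω = 914.0000×70/70 = 914.0000 rpm, dir flips to −; running = −914.0000
Stage 2 [48T→71T]: ω = 914.0000×48/71 = 617.9155 rpm, dir flips to +; running = +617.9155
Stage 3 [22T→15T]: ω = 617.9155×22/15 = 906.2761 rpm, dir flips to −; running = −906.2761
Stage 4 [75T→75T]: ω = 906.2761×75/75 = 906.2761 rpm, dir flips to +; running = +906.2761
Stage 5 [96T→66T]: ω = 906.2761×96/66 = 1318.2197 rpm, dir flips to −; running = −1318.2197

-1318.2197 rpm (opposite to input, |ω| = 1318.2197 rpm)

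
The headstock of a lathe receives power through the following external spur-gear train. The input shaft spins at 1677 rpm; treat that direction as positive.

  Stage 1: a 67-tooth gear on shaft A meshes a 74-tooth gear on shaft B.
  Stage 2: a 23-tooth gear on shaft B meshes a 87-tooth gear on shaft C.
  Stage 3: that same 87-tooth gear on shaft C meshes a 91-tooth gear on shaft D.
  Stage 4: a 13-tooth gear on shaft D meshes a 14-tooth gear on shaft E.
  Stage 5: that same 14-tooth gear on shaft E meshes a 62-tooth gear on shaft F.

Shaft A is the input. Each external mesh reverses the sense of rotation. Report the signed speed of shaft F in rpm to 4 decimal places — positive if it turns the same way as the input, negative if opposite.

Stage 1 [67T→74T]: ω = 1677.0000×67/74 = 1518.3649 rpm, dir flips to −; running = −1518.3649
Stage 2 [23T→87T]: ω = 1518.3649×23/87 = 401.4068 rpm, dir flips to +; running = +401.4068
Stage 3 [87T→91T]: ω = 401.4068×87/91 = 383.7625 rpm, dir flips to −; running = −383.7625
Stage 4 [13T→14T]: ω = 383.7625×13/14 = 356.3509 rpm, dir flips to +; running = +356.3509
Stage 5 [14T→62T]: ω = 356.3509×14/62 = 80.4663 rpm, dir flips to −; running = −80.4663

-80.4663 rpm (opposite to input, |ω| = 80.4663 rpm)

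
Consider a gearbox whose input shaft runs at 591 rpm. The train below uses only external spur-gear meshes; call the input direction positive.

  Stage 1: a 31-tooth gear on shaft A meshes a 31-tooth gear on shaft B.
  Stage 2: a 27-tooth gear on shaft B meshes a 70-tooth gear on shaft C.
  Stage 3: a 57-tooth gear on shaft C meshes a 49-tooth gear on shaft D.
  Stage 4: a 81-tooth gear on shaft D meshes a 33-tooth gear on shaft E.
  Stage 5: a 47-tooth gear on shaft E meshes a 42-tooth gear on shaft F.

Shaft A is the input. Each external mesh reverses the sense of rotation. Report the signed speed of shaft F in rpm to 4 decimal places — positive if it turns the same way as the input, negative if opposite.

Stage 1 [31T→31T]: ω = 591.0000×31/31 = 591.0000 rpm, dir flips to −; running = −591.0000
Stage 2 [27T→70T]: ω = 591.0000×27/70 = 227.9571 rpm, dir flips to +; running = +227.9571
Stage 3 [57T→49T]: ω = 227.9571×57/49 = 265.1746 rpm, dir flips to −; running = −265.1746
Stage 4 [81T→33T]: ω = 265.1746×81/33 = 650.8832 rpm, dir flips to +; running = +650.8832
Stage 5 [47T→42T]: ω = 650.8832×47/42 = 728.3693 rpm, dir flips to −; running = −728.3693

-728.3693 rpm (opposite to input, |ω| = 728.3693 rpm)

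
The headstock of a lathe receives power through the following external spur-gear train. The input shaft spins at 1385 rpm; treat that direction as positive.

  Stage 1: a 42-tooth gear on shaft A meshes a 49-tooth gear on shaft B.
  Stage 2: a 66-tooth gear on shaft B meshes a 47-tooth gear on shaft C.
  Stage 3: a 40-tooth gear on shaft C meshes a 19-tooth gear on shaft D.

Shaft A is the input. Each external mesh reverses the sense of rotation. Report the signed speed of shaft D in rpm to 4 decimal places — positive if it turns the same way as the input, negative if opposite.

Stage 1 [42T→49T]: ω = 1385.0000×42/49 = 1187.1429 rpm, dir flips to −; running = −1187.1429
Stage 2 [66T→47T]: ω = 1187.1429×66/47 = 1667.0517 rpm, dir flips to +; running = +1667.0517
Stage 3 [40T→19T]: ω = 1667.0517×40/19 = 3509.5825 rpm, dir flips to −; running = −3509.5825

-3509.5825 rpm (opposite to input, |ω| = 3509.5825 rpm)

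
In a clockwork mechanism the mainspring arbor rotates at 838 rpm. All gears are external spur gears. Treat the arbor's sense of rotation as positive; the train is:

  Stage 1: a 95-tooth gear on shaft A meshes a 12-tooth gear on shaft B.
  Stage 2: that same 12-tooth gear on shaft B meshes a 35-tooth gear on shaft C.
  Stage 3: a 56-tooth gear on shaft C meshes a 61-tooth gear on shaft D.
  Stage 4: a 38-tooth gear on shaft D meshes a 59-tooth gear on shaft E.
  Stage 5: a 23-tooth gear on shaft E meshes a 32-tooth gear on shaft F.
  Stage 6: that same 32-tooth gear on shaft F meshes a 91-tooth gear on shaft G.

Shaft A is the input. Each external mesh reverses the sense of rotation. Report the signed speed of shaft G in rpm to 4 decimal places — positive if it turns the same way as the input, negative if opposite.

+339.9193 rpm (same as input, |ω| = 339.9193 rpm)

Stage 1 [95T→12T]: ω = 838.0000×95/12 = 6634.1667 rpm, dir flips to −; running = −6634.1667
Stage 2 [12T→35T]: ω = 6634.1667×12/35 = 2274.5714 rpm, dir flips to +; running = +2274.5714
Stage 3 [56T→61T]: ω = 2274.5714×56/61 = 2088.1311 rpm, dir flips to −; running = −2088.1311
Stage 4 [38T→59T]: ω = 2088.1311×38/59 = 1344.8980 rpm, dir flips to +; running = +1344.8980
Stage 5 [23T→32T]: ω = 1344.8980×23/32 = 966.6455 rpm, dir flips to −; running = −966.6455
Stage 6 [32T→91T]: ω = 966.6455×32/91 = 339.9193 rpm, dir flips to +; running = +339.9193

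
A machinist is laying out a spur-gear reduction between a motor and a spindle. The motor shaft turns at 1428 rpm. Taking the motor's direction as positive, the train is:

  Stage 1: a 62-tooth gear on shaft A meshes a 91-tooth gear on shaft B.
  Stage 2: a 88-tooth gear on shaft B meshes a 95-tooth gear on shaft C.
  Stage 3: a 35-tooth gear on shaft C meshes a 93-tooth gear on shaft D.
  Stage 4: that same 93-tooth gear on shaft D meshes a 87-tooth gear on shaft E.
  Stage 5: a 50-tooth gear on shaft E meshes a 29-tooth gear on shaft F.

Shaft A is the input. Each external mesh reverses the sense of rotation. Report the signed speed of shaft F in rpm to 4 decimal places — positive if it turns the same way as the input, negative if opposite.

Stage 1 [62T→91T]: ω = 1428.0000×62/91 = 972.9231 rpm, dir flips to −; running = −972.9231
Stage 2 [88T→95T]: ω = 972.9231×88/95 = 901.2340 rpm, dir flips to +; running = +901.2340
Stage 3 [35T→93T]: ω = 901.2340×35/93 = 339.1741 rpm, dir flips to −; running = −339.1741
Stage 4 [93T→87T]: ω = 339.1741×93/87 = 362.5654 rpm, dir flips to +; running = +362.5654
Stage 5 [50T→29T]: ω = 362.5654×50/29 = 625.1128 rpm, dir flips to −; running = −625.1128

-625.1128 rpm (opposite to input, |ω| = 625.1128 rpm)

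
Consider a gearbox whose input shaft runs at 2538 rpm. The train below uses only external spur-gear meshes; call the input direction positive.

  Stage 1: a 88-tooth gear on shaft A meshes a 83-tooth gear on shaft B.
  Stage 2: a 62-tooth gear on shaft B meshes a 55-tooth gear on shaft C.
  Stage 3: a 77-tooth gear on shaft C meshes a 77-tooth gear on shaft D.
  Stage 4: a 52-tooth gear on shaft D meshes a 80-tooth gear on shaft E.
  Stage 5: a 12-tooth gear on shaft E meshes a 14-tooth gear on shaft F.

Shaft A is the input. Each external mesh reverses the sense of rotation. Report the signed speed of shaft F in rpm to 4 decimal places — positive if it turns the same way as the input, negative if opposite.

Stage 1 [88T→83T]: ω = 2538.0000×88/83 = 2690.8916 rpm, dir flips to −; running = −2690.8916
Stage 2 [62T→55T]: ω = 2690.8916×62/55 = 3033.3687 rpm, dir flips to +; running = +3033.3687
Stage 3 [77T→77T]: ω = 3033.3687×77/77 = 3033.3687 rpm, dir flips to −; running = −3033.3687
Stage 4 [52T→80T]: ω = 3033.3687×52/80 = 1971.6896 rpm, dir flips to +; running = +1971.6896
Stage 5 [12T→14T]: ω = 1971.6896×12/14 = 1690.0197 rpm, dir flips to −; running = −1690.0197

-1690.0197 rpm (opposite to input, |ω| = 1690.0197 rpm)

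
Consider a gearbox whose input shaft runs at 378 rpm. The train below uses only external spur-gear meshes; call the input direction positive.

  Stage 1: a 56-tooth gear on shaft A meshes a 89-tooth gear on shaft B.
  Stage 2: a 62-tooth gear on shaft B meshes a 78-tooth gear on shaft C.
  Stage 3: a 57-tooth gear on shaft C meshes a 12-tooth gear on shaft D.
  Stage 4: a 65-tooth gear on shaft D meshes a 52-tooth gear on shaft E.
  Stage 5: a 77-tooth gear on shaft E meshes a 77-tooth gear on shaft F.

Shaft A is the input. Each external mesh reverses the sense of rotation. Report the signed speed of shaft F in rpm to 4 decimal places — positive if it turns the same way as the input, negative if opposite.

-1122.5108 rpm (opposite to input, |ω| = 1122.5108 rpm)

Stage 1 [56T→89T]: ω = 378.0000×56/89 = 237.8427 rpm, dir flips to −; running = −237.8427
Stage 2 [62T→78T]: ω = 237.8427×62/78 = 189.0545 rpm, dir flips to +; running = +189.0545
Stage 3 [57T→12T]: ω = 189.0545×57/12 = 898.0086 rpm, dir flips to −; running = −898.0086
Stage 4 [65T→52T]: ω = 898.0086×65/52 = 1122.5108 rpm, dir flips to +; running = +1122.5108
Stage 5 [77T→77T]: ω = 1122.5108×77/77 = 1122.5108 rpm, dir flips to −; running = −1122.5108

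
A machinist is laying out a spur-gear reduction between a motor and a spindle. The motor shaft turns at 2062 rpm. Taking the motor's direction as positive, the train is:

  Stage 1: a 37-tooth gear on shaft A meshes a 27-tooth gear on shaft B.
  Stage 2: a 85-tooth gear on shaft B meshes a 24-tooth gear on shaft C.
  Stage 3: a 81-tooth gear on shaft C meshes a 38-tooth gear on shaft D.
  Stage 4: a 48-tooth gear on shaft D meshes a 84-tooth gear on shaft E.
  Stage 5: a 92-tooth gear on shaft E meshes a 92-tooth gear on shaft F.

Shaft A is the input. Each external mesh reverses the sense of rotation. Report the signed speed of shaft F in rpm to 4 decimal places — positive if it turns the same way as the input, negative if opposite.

Stage 1 [37T→27T]: ω = 2062.0000×37/27 = 2825.7037 rpm, dir flips to −; running = −2825.7037
Stage 2 [85T→24T]: ω = 2825.7037×85/24 = 10007.7006 rpm, dir flips to +; running = +10007.7006
Stage 3 [81T→38T]: ω = 10007.7006×81/38 = 21332.2039 rpm, dir flips to −; running = −21332.2039
Stage 4 [48T→84T]: ω = 21332.2039×48/84 = 12189.8308 rpm, dir flips to +; running = +12189.8308
Stage 5 [92T→92T]: ω = 12189.8308×92/92 = 12189.8308 rpm, dir flips to −; running = −12189.8308

-12189.8308 rpm (opposite to input, |ω| = 12189.8308 rpm)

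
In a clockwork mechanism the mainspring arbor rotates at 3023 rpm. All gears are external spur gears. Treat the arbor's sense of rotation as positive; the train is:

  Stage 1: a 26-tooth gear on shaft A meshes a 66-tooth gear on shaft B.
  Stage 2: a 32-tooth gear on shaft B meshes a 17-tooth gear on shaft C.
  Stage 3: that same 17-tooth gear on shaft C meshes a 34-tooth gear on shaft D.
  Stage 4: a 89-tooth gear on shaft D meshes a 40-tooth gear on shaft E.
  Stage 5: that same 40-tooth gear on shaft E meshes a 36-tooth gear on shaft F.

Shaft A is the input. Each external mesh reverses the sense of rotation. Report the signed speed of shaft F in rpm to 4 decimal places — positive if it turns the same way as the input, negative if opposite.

-2770.9337 rpm (opposite to input, |ω| = 2770.9337 rpm)

Stage 1 [26T→66T]: ω = 3023.0000×26/66 = 1190.8788 rpm, dir flips to −; running = −1190.8788
Stage 2 [32T→17T]: ω = 1190.8788×32/17 = 2241.6542 rpm, dir flips to +; running = +2241.6542
Stage 3 [17T→34T]: ω = 2241.6542×17/34 = 1120.8271 rpm, dir flips to −; running = −1120.8271
Stage 4 [89T→40T]: ω = 1120.8271×89/40 = 2493.8403 rpm, dir flips to +; running = +2493.8403
Stage 5 [40T→36T]: ω = 2493.8403×40/36 = 2770.9337 rpm, dir flips to −; running = −2770.9337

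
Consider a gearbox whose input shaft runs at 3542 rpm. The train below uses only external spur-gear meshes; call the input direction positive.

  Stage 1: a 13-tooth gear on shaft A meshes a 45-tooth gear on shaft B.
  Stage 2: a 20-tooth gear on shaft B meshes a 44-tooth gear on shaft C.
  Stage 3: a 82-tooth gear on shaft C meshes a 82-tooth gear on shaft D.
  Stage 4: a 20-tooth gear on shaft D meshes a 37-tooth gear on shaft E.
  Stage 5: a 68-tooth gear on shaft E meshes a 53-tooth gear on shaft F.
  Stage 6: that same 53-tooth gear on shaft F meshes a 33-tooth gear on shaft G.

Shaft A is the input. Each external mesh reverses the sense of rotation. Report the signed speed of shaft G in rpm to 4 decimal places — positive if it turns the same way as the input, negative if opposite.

+518.0599 rpm (same as input, |ω| = 518.0599 rpm)

Stage 1 [13T→45T]: ω = 3542.0000×13/45 = 1023.2444 rpm, dir flips to −; running = −1023.2444
Stage 2 [20T→44T]: ω = 1023.2444×20/44 = 465.1111 rpm, dir flips to +; running = +465.1111
Stage 3 [82T→82T]: ω = 465.1111×82/82 = 465.1111 rpm, dir flips to −; running = −465.1111
Stage 4 [20T→37T]: ω = 465.1111×20/37 = 251.4114 rpm, dir flips to +; running = +251.4114
Stage 5 [68T→53T]: ω = 251.4114×68/53 = 322.5656 rpm, dir flips to −; running = −322.5656
Stage 6 [53T→33T]: ω = 322.5656×53/33 = 518.0599 rpm, dir flips to +; running = +518.0599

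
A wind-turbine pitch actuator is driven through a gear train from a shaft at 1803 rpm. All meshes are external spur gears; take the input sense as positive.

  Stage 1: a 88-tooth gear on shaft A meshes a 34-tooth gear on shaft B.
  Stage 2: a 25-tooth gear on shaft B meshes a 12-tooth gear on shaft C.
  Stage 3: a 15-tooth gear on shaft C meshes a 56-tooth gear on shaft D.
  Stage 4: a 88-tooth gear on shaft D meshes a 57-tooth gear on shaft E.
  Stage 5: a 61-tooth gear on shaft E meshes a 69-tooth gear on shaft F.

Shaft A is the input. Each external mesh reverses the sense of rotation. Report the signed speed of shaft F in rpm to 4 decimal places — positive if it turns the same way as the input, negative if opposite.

-3554.2669 rpm (opposite to input, |ω| = 3554.2669 rpm)

Stage 1 [88T→34T]: ω = 1803.0000×88/34 = 4666.5882 rpm, dir flips to −; running = −4666.5882
Stage 2 [25T→12T]: ω = 4666.5882×25/12 = 9722.0588 rpm, dir flips to +; running = +9722.0588
Stage 3 [15T→56T]: ω = 9722.0588×15/56 = 2604.1229 rpm, dir flips to −; running = −2604.1229
Stage 4 [88T→57T]: ω = 2604.1229×88/57 = 4020.4003 rpm, dir flips to +; running = +4020.4003
Stage 5 [61T→69T]: ω = 4020.4003×61/69 = 3554.2669 rpm, dir flips to −; running = −3554.2669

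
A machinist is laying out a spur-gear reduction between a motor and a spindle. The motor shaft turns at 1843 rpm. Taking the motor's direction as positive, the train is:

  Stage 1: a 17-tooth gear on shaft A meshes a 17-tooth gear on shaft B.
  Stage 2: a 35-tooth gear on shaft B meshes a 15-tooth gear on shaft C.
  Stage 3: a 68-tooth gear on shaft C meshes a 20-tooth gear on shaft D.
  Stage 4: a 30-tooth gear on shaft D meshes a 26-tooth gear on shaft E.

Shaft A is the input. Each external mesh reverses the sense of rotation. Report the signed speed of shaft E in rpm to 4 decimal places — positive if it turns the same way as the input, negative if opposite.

Stage 1 [17T→17T]: ω = 1843.0000×17/17 = 1843.0000 rpm, dir flips to −; running = −1843.0000
Stage 2 [35T→15T]: ω = 1843.0000×35/15 = 4300.3333 rpm, dir flips to +; running = +4300.3333
Stage 3 [68T→20T]: ω = 4300.3333×68/20 = 14621.1333 rpm, dir flips to −; running = −14621.1333
Stage 4 [30T→26T]: ω = 14621.1333×30/26 = 16870.5385 rpm, dir flips to +; running = +16870.5385

+16870.5385 rpm (same as input, |ω| = 16870.5385 rpm)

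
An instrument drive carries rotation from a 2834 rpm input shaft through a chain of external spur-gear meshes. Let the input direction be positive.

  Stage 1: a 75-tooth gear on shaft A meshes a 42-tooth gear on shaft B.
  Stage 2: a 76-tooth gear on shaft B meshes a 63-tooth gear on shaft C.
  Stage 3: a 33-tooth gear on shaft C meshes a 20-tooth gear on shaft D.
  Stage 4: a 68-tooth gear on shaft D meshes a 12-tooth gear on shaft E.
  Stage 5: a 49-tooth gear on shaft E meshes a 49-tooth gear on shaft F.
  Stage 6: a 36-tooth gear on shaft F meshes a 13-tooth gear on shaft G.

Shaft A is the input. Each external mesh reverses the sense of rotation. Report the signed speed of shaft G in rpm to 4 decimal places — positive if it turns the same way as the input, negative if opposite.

Stage 1 [75T→42T]: ω = 2834.0000×75/42 = 5060.7143 rpm, dir flips to −; running = −5060.7143
Stage 2 [76T→63T]: ω = 5060.7143×76/63 = 6104.9887 rpm, dir flips to +; running = +6104.9887
Stage 3 [33T→20T]: ω = 6104.9887×33/20 = 10073.2313 rpm, dir flips to −; running = −10073.2313
Stage 4 [68T→12T]: ω = 10073.2313×68/12 = 57081.6440 rpm, dir flips to +; running = +57081.6440
Stage 5 [49T→49T]: ω = 57081.6440×49/49 = 57081.6440 rpm, dir flips to −; running = −57081.6440
Stage 6 [36T→13T]: ω = 57081.6440×36/13 = 158072.2449 rpm, dir flips to +; running = +158072.2449

+158072.2449 rpm (same as input, |ω| = 158072.2449 rpm)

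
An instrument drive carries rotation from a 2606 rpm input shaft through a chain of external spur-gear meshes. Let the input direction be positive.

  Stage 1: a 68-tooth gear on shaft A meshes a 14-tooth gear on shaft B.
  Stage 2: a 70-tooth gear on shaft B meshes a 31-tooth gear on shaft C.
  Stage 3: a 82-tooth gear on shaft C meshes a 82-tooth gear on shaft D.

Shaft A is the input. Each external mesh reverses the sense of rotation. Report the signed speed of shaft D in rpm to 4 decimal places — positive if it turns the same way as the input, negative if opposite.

-28581.9355 rpm (opposite to input, |ω| = 28581.9355 rpm)

Stage 1 [68T→14T]: ω = 2606.0000×68/14 = 12657.7143 rpm, dir flips to −; running = −12657.7143
Stage 2 [70T→31T]: ω = 12657.7143×70/31 = 28581.9355 rpm, dir flips to +; running = +28581.9355
Stage 3 [82T→82T]: ω = 28581.9355×82/82 = 28581.9355 rpm, dir flips to −; running = −28581.9355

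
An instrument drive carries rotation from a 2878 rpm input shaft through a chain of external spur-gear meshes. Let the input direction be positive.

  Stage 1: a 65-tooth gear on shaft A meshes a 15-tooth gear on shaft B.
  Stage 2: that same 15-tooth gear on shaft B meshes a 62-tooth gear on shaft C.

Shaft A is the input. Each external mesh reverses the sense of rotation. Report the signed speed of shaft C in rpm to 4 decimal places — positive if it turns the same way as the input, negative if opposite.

+3017.2581 rpm (same as input, |ω| = 3017.2581 rpm)

Stage 1 [65T→15T]: ω = 2878.0000×65/15 = 12471.3333 rpm, dir flips to −; running = −12471.3333
Stage 2 [15T→62T]: ω = 12471.3333×15/62 = 3017.2581 rpm, dir flips to +; running = +3017.2581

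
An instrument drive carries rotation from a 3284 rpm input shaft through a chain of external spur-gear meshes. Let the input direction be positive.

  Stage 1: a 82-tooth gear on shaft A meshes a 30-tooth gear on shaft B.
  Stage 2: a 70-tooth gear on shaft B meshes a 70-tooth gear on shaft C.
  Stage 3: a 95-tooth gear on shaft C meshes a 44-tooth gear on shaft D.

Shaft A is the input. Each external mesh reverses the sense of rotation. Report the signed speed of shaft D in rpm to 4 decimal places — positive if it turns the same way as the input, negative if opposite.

-19380.5758 rpm (opposite to input, |ω| = 19380.5758 rpm)

Stage 1 [82T→30T]: ω = 3284.0000×82/30 = 8976.2667 rpm, dir flips to −; running = −8976.2667
Stage 2 [70T→70T]: ω = 8976.2667×70/70 = 8976.2667 rpm, dir flips to +; running = +8976.2667
Stage 3 [95T→44T]: ω = 8976.2667×95/44 = 19380.5758 rpm, dir flips to −; running = −19380.5758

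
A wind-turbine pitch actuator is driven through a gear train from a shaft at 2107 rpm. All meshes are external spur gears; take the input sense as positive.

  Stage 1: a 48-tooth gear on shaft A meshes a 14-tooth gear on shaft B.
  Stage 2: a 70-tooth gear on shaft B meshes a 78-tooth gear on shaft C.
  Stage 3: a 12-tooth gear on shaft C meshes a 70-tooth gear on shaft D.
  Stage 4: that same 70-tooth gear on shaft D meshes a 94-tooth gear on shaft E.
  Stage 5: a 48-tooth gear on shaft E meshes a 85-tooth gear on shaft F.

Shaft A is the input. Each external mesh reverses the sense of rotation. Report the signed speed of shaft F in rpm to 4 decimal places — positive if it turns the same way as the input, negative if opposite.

Stage 1 [48T→14T]: ω = 2107.0000×48/14 = 7224.0000 rpm, dir flips to −; running = −7224.0000
Stage 2 [70T→78T]: ω = 7224.0000×70/78 = 6483.0769 rpm, dir flips to +; running = +6483.0769
Stage 3 [12T→70T]: ω = 6483.0769×12/70 = 1111.3846 rpm, dir flips to −; running = −1111.3846
Stage 4 [70T→94T]: ω = 1111.3846×70/94 = 827.6268 rpm, dir flips to +; running = +827.6268
Stage 5 [48T→85T]: ω = 827.6268×48/85 = 467.3657 rpm, dir flips to −; running = −467.3657

-467.3657 rpm (opposite to input, |ω| = 467.3657 rpm)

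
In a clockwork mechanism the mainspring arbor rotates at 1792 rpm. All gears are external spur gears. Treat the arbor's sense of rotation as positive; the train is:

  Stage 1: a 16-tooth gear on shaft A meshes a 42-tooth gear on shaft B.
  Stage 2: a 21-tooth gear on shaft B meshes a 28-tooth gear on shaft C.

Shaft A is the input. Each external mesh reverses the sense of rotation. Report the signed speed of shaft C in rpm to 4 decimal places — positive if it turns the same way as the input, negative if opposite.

Stage 1 [16T→42T]: ω = 1792.0000×16/42 = 682.6667 rpm, dir flips to −; running = −682.6667
Stage 2 [21T→28T]: ω = 682.6667×21/28 = 512.0000 rpm, dir flips to +; running = +512.0000

+512.0000 rpm (same as input, |ω| = 512.0000 rpm)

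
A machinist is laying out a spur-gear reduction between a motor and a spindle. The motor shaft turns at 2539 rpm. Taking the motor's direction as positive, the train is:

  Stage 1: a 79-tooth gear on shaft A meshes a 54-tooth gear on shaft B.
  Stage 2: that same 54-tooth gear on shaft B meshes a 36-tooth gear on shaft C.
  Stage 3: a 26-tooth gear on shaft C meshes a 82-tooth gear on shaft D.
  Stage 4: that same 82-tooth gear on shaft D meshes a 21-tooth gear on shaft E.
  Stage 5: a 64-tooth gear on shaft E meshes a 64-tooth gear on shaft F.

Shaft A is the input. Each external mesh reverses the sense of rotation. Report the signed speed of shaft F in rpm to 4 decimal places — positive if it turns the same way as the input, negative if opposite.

Stage 1 [79T→54T]: ω = 2539.0000×79/54 = 3714.4630 rpm, dir flips to −; running = −3714.4630
Stage 2 [54T→36T]: ω = 3714.4630×54/36 = 5571.6944 rpm, dir flips to +; running = +5571.6944
Stage 3 [26T→82T]: ω = 5571.6944×26/82 = 1766.6348 rpm, dir flips to −; running = −1766.6348
Stage 4 [82T→21T]: ω = 1766.6348×82/21 = 6898.2884 rpm, dir flips to +; running = +6898.2884
Stage 5 [64T→64T]: ω = 6898.2884×64/64 = 6898.2884 rpm, dir flips to −; running = −6898.2884

-6898.2884 rpm (opposite to input, |ω| = 6898.2884 rpm)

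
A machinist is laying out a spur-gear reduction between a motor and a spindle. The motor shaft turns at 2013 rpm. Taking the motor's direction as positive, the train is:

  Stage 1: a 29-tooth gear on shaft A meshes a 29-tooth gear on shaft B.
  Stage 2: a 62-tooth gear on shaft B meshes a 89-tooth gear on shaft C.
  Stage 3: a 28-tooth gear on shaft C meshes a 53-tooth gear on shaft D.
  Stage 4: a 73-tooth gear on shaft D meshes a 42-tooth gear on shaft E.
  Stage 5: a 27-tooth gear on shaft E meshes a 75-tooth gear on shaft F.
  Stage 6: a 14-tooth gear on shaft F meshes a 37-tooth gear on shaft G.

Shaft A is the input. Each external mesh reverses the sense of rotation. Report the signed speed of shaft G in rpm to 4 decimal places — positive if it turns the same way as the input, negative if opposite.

+175.4002 rpm (same as input, |ω| = 175.4002 rpm)

Stage 1 [29T→29T]: ω = 2013.0000×29/29 = 2013.0000 rpm, dir flips to −; running = −2013.0000
Stage 2 [62T→89T]: ω = 2013.0000×62/89 = 1402.3146 rpm, dir flips to +; running = +1402.3146
Stage 3 [28T→53T]: ω = 1402.3146×28/53 = 740.8455 rpm, dir flips to −; running = −740.8455
Stage 4 [73T→42T]: ω = 740.8455×73/42 = 1287.6600 rpm, dir flips to +; running = +1287.6600
Stage 5 [27T→75T]: ω = 1287.6600×27/75 = 463.5576 rpm, dir flips to −; running = −463.5576
Stage 6 [14T→37T]: ω = 463.5576×14/37 = 175.4002 rpm, dir flips to +; running = +175.4002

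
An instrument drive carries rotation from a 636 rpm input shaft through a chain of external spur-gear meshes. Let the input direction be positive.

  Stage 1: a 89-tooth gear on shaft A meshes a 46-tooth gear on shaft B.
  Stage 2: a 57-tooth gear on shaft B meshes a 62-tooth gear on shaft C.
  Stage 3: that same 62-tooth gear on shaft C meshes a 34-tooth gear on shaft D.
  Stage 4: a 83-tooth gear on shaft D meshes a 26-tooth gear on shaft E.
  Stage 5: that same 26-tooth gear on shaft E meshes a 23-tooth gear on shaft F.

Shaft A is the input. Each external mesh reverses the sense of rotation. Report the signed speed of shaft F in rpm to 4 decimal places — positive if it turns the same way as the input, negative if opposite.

Stage 1 [89T→46T]: ω = 636.0000×89/46 = 1230.5217 rpm, dir flips to −; running = −1230.5217
Stage 2 [57T→62T]: ω = 1230.5217×57/62 = 1131.2861 rpm, dir flips to +; running = +1131.2861
Stage 3 [62T→34T]: ω = 1131.2861×62/34 = 2062.9335 rpm, dir flips to −; running = −2062.9335
Stage 4 [83T→26T]: ω = 2062.9335×83/26 = 6585.5185 rpm, dir flips to +; running = +6585.5185
Stage 5 [26T→23T]: ω = 6585.5185×26/23 = 7444.4992 rpm, dir flips to −; running = −7444.4992

-7444.4992 rpm (opposite to input, |ω| = 7444.4992 rpm)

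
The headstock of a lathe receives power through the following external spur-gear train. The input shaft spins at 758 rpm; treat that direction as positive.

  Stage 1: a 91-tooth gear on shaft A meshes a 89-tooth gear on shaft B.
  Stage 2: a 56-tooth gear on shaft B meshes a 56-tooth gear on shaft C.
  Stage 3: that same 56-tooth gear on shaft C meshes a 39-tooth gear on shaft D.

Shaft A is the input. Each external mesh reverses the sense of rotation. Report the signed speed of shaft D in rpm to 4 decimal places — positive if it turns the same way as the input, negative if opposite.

Stage 1 [91T→89T]: ω = 758.0000×91/89 = 775.0337 rpm, dir flips to −; running = −775.0337
Stage 2 [56T→56T]: ω = 775.0337×56/56 = 775.0337 rpm, dir flips to +; running = +775.0337
Stage 3 [56T→39T]: ω = 775.0337×56/39 = 1112.8689 rpm, dir flips to −; running = −1112.8689

-1112.8689 rpm (opposite to input, |ω| = 1112.8689 rpm)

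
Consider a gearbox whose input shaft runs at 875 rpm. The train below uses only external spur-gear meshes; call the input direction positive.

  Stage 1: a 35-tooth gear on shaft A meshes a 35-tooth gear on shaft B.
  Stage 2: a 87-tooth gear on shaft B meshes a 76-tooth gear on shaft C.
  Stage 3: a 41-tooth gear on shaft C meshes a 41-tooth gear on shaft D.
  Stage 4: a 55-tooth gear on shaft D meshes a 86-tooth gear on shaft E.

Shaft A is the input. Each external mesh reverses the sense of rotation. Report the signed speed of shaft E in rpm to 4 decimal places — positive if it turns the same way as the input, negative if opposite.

+640.5868 rpm (same as input, |ω| = 640.5868 rpm)

Stage 1 [35T→35T]: ω = 875.0000×35/35 = 875.0000 rpm, dir flips to −; running = −875.0000
Stage 2 [87T→76T]: ω = 875.0000×87/76 = 1001.6447 rpm, dir flips to +; running = +1001.6447
Stage 3 [41T→41T]: ω = 1001.6447×41/41 = 1001.6447 rpm, dir flips to −; running = −1001.6447
Stage 4 [55T→86T]: ω = 1001.6447×55/86 = 640.5868 rpm, dir flips to +; running = +640.5868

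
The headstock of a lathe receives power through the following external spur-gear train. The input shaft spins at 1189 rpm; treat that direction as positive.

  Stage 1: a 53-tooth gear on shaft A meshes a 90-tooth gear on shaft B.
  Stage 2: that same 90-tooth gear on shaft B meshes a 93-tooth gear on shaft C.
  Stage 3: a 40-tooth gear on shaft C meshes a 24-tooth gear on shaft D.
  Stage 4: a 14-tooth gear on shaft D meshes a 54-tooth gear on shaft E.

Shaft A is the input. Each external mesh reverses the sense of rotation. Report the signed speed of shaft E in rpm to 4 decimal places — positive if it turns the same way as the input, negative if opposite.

+292.7911 rpm (same as input, |ω| = 292.7911 rpm)

Stage 1 [53T→90T]: ω = 1189.0000×53/90 = 700.1889 rpm, dir flips to −; running = −700.1889
Stage 2 [90T→93T]: ω = 700.1889×90/93 = 677.6022 rpm, dir flips to +; running = +677.6022
Stage 3 [40T→24T]: ω = 677.6022×40/24 = 1129.3369 rpm, dir flips to −; running = −1129.3369
Stage 4 [14T→54T]: ω = 1129.3369×14/54 = 292.7911 rpm, dir flips to +; running = +292.7911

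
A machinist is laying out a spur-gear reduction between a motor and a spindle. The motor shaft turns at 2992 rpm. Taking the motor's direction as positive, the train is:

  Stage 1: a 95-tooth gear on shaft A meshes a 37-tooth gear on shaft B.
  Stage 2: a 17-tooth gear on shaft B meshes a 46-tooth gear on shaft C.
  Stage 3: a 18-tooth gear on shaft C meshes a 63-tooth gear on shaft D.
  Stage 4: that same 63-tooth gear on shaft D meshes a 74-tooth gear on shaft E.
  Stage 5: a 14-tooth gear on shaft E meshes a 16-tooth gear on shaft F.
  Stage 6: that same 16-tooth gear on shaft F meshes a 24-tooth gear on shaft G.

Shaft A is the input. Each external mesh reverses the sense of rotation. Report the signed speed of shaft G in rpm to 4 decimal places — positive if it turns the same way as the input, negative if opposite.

Stage 1 [95T→37T]: ω = 2992.0000×95/37 = 7682.1622 rpm, dir flips to −; running = −7682.1622
Stage 2 [17T→46T]: ω = 7682.1622×17/46 = 2839.0599 rpm, dir flips to +; running = +2839.0599
Stage 3 [18T→63T]: ω = 2839.0599×18/63 = 811.1600 rpm, dir flips to −; running = −811.1600
Stage 4 [63T→74T]: ω = 811.1600×63/74 = 690.5821 rpm, dir flips to +; running = +690.5821
Stage 5 [14T→16T]: ω = 690.5821×14/16 = 604.2594 rpm, dir flips to −; running = −604.2594
Stage 6 [16T→24T]: ω = 604.2594×16/24 = 402.8396 rpm, dir flips to +; running = +402.8396

+402.8396 rpm (same as input, |ω| = 402.8396 rpm)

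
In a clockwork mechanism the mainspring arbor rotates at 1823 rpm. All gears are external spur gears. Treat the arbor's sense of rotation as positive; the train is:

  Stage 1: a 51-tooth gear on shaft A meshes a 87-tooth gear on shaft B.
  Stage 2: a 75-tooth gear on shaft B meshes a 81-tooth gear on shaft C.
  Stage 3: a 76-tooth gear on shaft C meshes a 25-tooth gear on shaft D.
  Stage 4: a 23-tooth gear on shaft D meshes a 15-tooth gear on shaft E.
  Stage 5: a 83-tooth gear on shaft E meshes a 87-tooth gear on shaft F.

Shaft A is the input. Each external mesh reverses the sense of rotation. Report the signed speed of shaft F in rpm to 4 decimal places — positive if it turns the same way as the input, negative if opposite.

-4400.3056 rpm (opposite to input, |ω| = 4400.3056 rpm)

Stage 1 [51T→87T]: ω = 1823.0000×51/87 = 1068.6552 rpm, dir flips to −; running = −1068.6552
Stage 2 [75T→81T]: ω = 1068.6552×75/81 = 989.4955 rpm, dir flips to +; running = +989.4955
Stage 3 [76T→25T]: ω = 989.4955×76/25 = 3008.0664 rpm, dir flips to −; running = −3008.0664
Stage 4 [23T→15T]: ω = 3008.0664×23/15 = 4612.3685 rpm, dir flips to +; running = +4612.3685
Stage 5 [83T→87T]: ω = 4612.3685×83/87 = 4400.3056 rpm, dir flips to −; running = −4400.3056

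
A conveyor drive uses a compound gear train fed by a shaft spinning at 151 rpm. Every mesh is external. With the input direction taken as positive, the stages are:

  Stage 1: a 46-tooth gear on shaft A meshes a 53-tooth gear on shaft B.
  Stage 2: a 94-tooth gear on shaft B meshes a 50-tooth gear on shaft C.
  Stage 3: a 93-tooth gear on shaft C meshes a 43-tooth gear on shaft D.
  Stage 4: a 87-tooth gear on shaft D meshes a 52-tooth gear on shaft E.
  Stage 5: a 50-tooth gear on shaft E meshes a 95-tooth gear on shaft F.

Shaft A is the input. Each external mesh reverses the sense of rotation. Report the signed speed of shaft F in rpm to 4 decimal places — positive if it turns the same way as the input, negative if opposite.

-469.2384 rpm (opposite to input, |ω| = 469.2384 rpm)

Stage 1 [46T→53T]: ω = 151.0000×46/53 = 131.0566 rpm, dir flips to −; running = −131.0566
Stage 2 [94T→50T]: ω = 131.0566×94/50 = 246.3864 rpm, dir flips to +; running = +246.3864
Stage 3 [93T→43T]: ω = 246.3864×93/43 = 532.8822 rpm, dir flips to −; running = −532.8822
Stage 4 [87T→52T]: ω = 532.8822×87/52 = 891.5530 rpm, dir flips to +; running = +891.5530
Stage 5 [50T→95T]: ω = 891.5530×50/95 = 469.2384 rpm, dir flips to −; running = −469.2384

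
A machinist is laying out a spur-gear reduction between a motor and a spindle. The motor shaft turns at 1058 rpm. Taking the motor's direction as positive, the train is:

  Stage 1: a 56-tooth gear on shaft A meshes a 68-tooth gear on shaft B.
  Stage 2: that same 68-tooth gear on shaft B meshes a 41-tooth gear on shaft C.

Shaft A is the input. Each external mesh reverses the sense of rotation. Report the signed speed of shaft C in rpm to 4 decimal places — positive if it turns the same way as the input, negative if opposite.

Stage 1 [56T→68T]: ω = 1058.0000×56/68 = 871.2941 rpm, dir flips to −; running = −871.2941
Stage 2 [68T→41T]: ω = 871.2941×68/41 = 1445.0732 rpm, dir flips to +; running = +1445.0732

+1445.0732 rpm (same as input, |ω| = 1445.0732 rpm)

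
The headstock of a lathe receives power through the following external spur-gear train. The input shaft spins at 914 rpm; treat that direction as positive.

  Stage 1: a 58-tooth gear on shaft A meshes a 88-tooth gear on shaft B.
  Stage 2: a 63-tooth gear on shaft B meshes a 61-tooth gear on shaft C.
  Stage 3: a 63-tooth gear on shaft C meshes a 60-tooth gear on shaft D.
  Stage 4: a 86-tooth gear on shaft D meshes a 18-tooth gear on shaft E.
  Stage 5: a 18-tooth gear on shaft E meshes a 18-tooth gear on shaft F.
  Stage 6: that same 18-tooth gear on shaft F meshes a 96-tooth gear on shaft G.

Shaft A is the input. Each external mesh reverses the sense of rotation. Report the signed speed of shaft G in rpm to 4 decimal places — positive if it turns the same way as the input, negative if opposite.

Stage 1 [58T→88T]: ω = 914.0000×58/88 = 602.4091 rpm, dir flips to −; running = −602.4091
Stage 2 [63T→61T]: ω = 602.4091×63/61 = 622.1602 rpm, dir flips to +; running = +622.1602
Stage 3 [63T→60T]: ω = 622.1602×63/60 = 653.2682 rpm, dir flips to −; running = −653.2682
Stage 4 [86T→18T]: ω = 653.2682×86/18 = 3121.1704 rpm, dir flips to +; running = +3121.1704
Stage 5 [18T→18T]: ω = 3121.1704×18/18 = 3121.1704 rpm, dir flips to −; running = −3121.1704
Stage 6 [18T→96T]: ω = 3121.1704×18/96 = 585.2194 rpm, dir flips to +; running = +585.2194

+585.2194 rpm (same as input, |ω| = 585.2194 rpm)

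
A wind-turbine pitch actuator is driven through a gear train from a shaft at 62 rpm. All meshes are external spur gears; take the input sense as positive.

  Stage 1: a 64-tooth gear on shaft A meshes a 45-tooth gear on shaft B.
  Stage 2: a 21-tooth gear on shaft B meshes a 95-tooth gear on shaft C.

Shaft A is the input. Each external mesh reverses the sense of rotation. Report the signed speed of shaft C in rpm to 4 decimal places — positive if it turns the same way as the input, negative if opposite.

Stage 1 [64T→45T]: ω = 62.0000×64/45 = 88.1778 rpm, dir flips to −; running = −88.1778
Stage 2 [21T→95T]: ω = 88.1778×21/95 = 19.4919 rpm, dir flips to +; running = +19.4919

+19.4919 rpm (same as input, |ω| = 19.4919 rpm)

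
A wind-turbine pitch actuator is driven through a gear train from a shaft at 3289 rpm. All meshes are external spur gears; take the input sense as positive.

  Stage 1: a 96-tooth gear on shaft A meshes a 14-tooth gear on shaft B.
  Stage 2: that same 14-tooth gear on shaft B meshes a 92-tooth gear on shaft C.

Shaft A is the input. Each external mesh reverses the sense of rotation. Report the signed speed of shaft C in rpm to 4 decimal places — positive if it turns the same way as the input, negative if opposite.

Stage 1 [96T→14T]: ω = 3289.0000×96/14 = 22553.1429 rpm, dir flips to −; running = −22553.1429
Stage 2 [14T→92T]: ω = 22553.1429×14/92 = 3432.0000 rpm, dir flips to +; running = +3432.0000

+3432.0000 rpm (same as input, |ω| = 3432.0000 rpm)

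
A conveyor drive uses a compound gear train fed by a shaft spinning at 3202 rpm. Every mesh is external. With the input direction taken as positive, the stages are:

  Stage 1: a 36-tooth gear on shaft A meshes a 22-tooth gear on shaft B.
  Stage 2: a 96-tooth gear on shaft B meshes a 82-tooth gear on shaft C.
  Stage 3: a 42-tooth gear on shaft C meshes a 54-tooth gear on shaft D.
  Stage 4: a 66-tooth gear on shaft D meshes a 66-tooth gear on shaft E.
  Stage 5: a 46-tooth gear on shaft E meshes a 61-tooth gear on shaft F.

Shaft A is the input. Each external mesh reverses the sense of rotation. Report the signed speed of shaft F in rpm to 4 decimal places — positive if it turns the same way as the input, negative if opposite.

-3597.8417 rpm (opposite to input, |ω| = 3597.8417 rpm)

Stage 1 [36T→22T]: ω = 3202.0000×36/22 = 5239.6364 rpm, dir flips to −; running = −5239.6364
Stage 2 [96T→82T]: ω = 5239.6364×96/82 = 6134.2084 rpm, dir flips to +; running = +6134.2084
Stage 3 [42T→54T]: ω = 6134.2084×42/54 = 4771.0510 rpm, dir flips to −; running = −4771.0510
Stage 4 [66T→66T]: ω = 4771.0510×66/66 = 4771.0510 rpm, dir flips to +; running = +4771.0510
Stage 5 [46T→61T]: ω = 4771.0510×46/61 = 3597.8417 rpm, dir flips to −; running = −3597.8417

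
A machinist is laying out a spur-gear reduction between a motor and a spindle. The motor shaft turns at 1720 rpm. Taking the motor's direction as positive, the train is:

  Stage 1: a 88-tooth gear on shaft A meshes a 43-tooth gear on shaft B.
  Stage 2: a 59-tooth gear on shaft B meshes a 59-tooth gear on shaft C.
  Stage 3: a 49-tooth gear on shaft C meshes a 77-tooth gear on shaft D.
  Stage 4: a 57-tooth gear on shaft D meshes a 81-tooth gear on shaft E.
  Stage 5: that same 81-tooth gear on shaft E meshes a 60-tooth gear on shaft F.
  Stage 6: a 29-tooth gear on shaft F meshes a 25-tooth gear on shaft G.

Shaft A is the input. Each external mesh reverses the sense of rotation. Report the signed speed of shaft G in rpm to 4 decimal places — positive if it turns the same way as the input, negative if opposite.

+2468.4800 rpm (same as input, |ω| = 2468.4800 rpm)

Stage 1 [88T→43T]: ω = 1720.0000×88/43 = 3520.0000 rpm, dir flips to −; running = −3520.0000
Stage 2 [59T→59T]: ω = 3520.0000×59/59 = 3520.0000 rpm, dir flips to +; running = +3520.0000
Stage 3 [49T→77T]: ω = 3520.0000×49/77 = 2240.0000 rpm, dir flips to −; running = −2240.0000
Stage 4 [57T→81T]: ω = 2240.0000×57/81 = 1576.2963 rpm, dir flips to +; running = +1576.2963
Stage 5 [81T→60T]: ω = 1576.2963×81/60 = 2128.0000 rpm, dir flips to −; running = −2128.0000
Stage 6 [29T→25T]: ω = 2128.0000×29/25 = 2468.4800 rpm, dir flips to +; running = +2468.4800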